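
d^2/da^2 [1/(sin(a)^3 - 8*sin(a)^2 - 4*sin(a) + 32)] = (-9*sin(a)^6 + 88*sin(a)^5 - 236*sin(a)^4 + 64*sin(a)^3 - 680*sin(a)^2 - 128*sin(a) + 544)/(sin(a)^3 - 8*sin(a)^2 - 4*sin(a) + 32)^3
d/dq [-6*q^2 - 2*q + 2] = -12*q - 2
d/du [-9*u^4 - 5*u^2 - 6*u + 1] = -36*u^3 - 10*u - 6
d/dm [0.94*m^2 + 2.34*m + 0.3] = 1.88*m + 2.34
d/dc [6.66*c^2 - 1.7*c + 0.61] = 13.32*c - 1.7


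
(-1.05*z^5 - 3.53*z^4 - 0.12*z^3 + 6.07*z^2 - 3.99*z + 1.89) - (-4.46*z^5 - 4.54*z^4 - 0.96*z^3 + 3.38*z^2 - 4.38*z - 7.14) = 3.41*z^5 + 1.01*z^4 + 0.84*z^3 + 2.69*z^2 + 0.39*z + 9.03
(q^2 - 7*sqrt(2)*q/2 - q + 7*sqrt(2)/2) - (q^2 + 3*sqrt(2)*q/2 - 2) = -5*sqrt(2)*q - q + 2 + 7*sqrt(2)/2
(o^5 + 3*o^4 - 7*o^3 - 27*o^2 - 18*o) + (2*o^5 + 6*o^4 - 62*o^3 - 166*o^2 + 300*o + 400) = 3*o^5 + 9*o^4 - 69*o^3 - 193*o^2 + 282*o + 400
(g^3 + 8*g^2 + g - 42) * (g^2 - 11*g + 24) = g^5 - 3*g^4 - 63*g^3 + 139*g^2 + 486*g - 1008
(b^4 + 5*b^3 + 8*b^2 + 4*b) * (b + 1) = b^5 + 6*b^4 + 13*b^3 + 12*b^2 + 4*b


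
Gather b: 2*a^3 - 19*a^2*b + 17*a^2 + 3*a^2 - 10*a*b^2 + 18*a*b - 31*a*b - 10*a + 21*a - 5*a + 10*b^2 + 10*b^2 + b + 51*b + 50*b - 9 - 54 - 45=2*a^3 + 20*a^2 + 6*a + b^2*(20 - 10*a) + b*(-19*a^2 - 13*a + 102) - 108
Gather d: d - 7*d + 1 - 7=-6*d - 6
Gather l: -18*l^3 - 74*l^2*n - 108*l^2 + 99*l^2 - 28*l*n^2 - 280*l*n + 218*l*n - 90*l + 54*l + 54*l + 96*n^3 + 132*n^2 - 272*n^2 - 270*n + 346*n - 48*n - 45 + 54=-18*l^3 + l^2*(-74*n - 9) + l*(-28*n^2 - 62*n + 18) + 96*n^3 - 140*n^2 + 28*n + 9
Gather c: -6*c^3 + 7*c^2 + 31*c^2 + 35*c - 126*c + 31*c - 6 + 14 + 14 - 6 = -6*c^3 + 38*c^2 - 60*c + 16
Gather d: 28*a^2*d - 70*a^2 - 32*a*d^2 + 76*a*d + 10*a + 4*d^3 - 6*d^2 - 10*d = -70*a^2 + 10*a + 4*d^3 + d^2*(-32*a - 6) + d*(28*a^2 + 76*a - 10)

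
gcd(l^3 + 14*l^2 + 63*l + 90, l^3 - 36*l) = l + 6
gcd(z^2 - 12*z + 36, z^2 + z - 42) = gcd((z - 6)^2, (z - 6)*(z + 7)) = z - 6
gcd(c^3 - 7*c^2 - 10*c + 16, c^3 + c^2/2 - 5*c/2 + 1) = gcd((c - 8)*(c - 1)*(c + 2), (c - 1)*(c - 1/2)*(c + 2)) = c^2 + c - 2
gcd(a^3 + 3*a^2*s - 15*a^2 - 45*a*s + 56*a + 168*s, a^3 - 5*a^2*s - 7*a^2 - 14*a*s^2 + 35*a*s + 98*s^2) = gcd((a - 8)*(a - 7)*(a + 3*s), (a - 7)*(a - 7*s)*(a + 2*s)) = a - 7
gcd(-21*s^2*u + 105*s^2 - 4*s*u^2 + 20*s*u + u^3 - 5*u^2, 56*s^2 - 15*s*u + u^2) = 7*s - u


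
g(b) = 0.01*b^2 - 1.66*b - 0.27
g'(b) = 0.02*b - 1.66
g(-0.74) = 0.96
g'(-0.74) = -1.67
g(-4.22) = 6.91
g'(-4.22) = -1.74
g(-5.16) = 8.56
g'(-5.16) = -1.76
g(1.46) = -2.67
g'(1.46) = -1.63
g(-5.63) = 9.39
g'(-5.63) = -1.77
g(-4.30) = 7.05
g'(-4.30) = -1.75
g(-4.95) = 8.19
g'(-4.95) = -1.76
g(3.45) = -5.88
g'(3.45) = -1.59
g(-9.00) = 15.48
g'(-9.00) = -1.84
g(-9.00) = 15.48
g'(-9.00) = -1.84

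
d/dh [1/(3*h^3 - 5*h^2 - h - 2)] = (-9*h^2 + 10*h + 1)/(-3*h^3 + 5*h^2 + h + 2)^2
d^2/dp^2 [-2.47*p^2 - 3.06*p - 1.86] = -4.94000000000000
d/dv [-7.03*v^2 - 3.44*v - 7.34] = -14.06*v - 3.44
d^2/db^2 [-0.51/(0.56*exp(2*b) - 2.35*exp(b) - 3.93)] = (0.51*(1.12*exp(b) - 2.35)*(2.24*exp(b) - 4.7)*exp(b) + (1.1424*exp(b) - 1.1985)*(-0.56*exp(2*b) + 2.35*exp(b) + 3.93))*exp(b)/(-0.56*exp(2*b) + 2.35*exp(b) + 3.93)^3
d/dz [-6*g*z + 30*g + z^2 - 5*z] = -6*g + 2*z - 5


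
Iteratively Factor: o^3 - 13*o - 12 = (o - 4)*(o^2 + 4*o + 3) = (o - 4)*(o + 3)*(o + 1)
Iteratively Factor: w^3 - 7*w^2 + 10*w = (w)*(w^2 - 7*w + 10) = w*(w - 2)*(w - 5)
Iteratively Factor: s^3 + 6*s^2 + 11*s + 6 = (s + 1)*(s^2 + 5*s + 6) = (s + 1)*(s + 2)*(s + 3)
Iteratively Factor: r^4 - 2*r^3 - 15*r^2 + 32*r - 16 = (r + 4)*(r^3 - 6*r^2 + 9*r - 4) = (r - 1)*(r + 4)*(r^2 - 5*r + 4) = (r - 1)^2*(r + 4)*(r - 4)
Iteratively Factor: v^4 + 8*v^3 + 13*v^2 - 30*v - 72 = (v + 4)*(v^3 + 4*v^2 - 3*v - 18) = (v + 3)*(v + 4)*(v^2 + v - 6) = (v - 2)*(v + 3)*(v + 4)*(v + 3)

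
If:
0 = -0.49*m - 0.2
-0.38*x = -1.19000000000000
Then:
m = -0.41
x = 3.13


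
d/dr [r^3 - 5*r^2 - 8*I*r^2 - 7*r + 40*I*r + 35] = 3*r^2 - 10*r - 16*I*r - 7 + 40*I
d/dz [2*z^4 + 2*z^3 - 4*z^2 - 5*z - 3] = 8*z^3 + 6*z^2 - 8*z - 5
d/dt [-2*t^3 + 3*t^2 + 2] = 6*t*(1 - t)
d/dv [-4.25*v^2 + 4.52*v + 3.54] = 4.52 - 8.5*v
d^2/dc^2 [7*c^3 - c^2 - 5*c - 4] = 42*c - 2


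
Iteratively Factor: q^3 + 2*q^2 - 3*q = (q)*(q^2 + 2*q - 3) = q*(q + 3)*(q - 1)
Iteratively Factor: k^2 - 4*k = (k)*(k - 4)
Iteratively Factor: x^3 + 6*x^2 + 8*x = (x)*(x^2 + 6*x + 8) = x*(x + 2)*(x + 4)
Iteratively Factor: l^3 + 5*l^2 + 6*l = (l + 2)*(l^2 + 3*l) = (l + 2)*(l + 3)*(l)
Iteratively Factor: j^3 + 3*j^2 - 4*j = (j)*(j^2 + 3*j - 4) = j*(j - 1)*(j + 4)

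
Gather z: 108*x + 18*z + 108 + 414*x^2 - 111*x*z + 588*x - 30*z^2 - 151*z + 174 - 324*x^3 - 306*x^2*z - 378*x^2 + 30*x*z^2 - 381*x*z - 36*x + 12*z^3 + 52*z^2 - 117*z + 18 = -324*x^3 + 36*x^2 + 660*x + 12*z^3 + z^2*(30*x + 22) + z*(-306*x^2 - 492*x - 250) + 300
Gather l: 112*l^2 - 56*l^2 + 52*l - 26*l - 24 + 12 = 56*l^2 + 26*l - 12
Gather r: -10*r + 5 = 5 - 10*r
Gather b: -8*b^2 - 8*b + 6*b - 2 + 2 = -8*b^2 - 2*b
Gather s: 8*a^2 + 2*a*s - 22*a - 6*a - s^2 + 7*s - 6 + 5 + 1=8*a^2 - 28*a - s^2 + s*(2*a + 7)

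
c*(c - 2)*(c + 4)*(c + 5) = c^4 + 7*c^3 + 2*c^2 - 40*c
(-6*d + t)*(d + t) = -6*d^2 - 5*d*t + t^2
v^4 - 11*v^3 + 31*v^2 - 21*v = v*(v - 7)*(v - 3)*(v - 1)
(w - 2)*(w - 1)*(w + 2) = w^3 - w^2 - 4*w + 4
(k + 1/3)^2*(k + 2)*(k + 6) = k^4 + 26*k^3/3 + 157*k^2/9 + 80*k/9 + 4/3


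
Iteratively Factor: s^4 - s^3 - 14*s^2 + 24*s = (s - 2)*(s^3 + s^2 - 12*s) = (s - 3)*(s - 2)*(s^2 + 4*s) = (s - 3)*(s - 2)*(s + 4)*(s)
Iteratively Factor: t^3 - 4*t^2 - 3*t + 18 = (t - 3)*(t^2 - t - 6) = (t - 3)^2*(t + 2)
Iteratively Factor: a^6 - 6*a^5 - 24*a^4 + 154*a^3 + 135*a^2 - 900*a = (a + 3)*(a^5 - 9*a^4 + 3*a^3 + 145*a^2 - 300*a) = (a + 3)*(a + 4)*(a^4 - 13*a^3 + 55*a^2 - 75*a) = (a - 5)*(a + 3)*(a + 4)*(a^3 - 8*a^2 + 15*a) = (a - 5)*(a - 3)*(a + 3)*(a + 4)*(a^2 - 5*a) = a*(a - 5)*(a - 3)*(a + 3)*(a + 4)*(a - 5)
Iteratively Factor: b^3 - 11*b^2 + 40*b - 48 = (b - 4)*(b^2 - 7*b + 12) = (b - 4)^2*(b - 3)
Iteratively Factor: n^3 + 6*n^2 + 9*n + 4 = (n + 1)*(n^2 + 5*n + 4) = (n + 1)*(n + 4)*(n + 1)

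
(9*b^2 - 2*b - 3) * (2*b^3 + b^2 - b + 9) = 18*b^5 + 5*b^4 - 17*b^3 + 80*b^2 - 15*b - 27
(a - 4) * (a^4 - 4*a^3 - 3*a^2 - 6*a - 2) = a^5 - 8*a^4 + 13*a^3 + 6*a^2 + 22*a + 8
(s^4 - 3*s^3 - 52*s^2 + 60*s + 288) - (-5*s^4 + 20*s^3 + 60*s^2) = 6*s^4 - 23*s^3 - 112*s^2 + 60*s + 288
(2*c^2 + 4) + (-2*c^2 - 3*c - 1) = 3 - 3*c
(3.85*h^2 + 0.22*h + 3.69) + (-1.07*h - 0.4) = 3.85*h^2 - 0.85*h + 3.29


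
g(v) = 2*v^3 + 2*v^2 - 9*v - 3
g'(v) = 6*v^2 + 4*v - 9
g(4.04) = 125.16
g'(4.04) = 105.09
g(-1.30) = 7.69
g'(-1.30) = -4.06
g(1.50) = -5.25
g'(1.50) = 10.50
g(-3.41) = -28.36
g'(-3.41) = 47.13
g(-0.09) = -2.18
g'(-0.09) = -9.31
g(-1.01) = 6.07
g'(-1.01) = -6.92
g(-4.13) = -72.61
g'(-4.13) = 76.82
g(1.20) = -7.46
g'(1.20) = 4.44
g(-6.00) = -309.00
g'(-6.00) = 183.00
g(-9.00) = -1218.00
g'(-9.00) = 441.00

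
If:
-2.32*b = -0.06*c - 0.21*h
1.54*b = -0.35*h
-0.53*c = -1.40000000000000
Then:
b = 0.05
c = 2.64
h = -0.21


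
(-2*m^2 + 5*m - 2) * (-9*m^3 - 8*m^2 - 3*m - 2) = 18*m^5 - 29*m^4 - 16*m^3 + 5*m^2 - 4*m + 4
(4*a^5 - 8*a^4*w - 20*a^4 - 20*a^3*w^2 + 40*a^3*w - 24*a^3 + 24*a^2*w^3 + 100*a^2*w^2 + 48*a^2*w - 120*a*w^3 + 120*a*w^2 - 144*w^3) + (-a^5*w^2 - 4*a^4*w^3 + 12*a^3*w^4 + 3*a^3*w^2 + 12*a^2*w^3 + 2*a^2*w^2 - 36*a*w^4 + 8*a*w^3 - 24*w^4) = -a^5*w^2 + 4*a^5 - 4*a^4*w^3 - 8*a^4*w - 20*a^4 + 12*a^3*w^4 - 17*a^3*w^2 + 40*a^3*w - 24*a^3 + 36*a^2*w^3 + 102*a^2*w^2 + 48*a^2*w - 36*a*w^4 - 112*a*w^3 + 120*a*w^2 - 24*w^4 - 144*w^3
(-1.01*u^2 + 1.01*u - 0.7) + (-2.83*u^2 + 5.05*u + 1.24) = -3.84*u^2 + 6.06*u + 0.54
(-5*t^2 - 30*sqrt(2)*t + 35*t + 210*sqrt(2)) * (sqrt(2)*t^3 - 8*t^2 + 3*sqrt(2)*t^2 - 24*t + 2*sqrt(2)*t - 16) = -5*sqrt(2)*t^5 - 20*t^4 + 20*sqrt(2)*t^4 + 80*t^3 + 335*sqrt(2)*t^3 - 890*sqrt(2)*t^2 + 380*t^2 - 4560*sqrt(2)*t + 280*t - 3360*sqrt(2)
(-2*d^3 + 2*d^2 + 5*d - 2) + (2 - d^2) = -2*d^3 + d^2 + 5*d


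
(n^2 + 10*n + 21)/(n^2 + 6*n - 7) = (n + 3)/(n - 1)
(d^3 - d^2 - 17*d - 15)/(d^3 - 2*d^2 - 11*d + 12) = (d^2 - 4*d - 5)/(d^2 - 5*d + 4)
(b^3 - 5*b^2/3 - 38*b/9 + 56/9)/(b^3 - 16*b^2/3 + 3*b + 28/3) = (3*b^2 + 2*b - 8)/(3*(b^2 - 3*b - 4))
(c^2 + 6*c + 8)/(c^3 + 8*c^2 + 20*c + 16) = 1/(c + 2)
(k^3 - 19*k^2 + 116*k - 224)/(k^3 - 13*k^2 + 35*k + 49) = (k^2 - 12*k + 32)/(k^2 - 6*k - 7)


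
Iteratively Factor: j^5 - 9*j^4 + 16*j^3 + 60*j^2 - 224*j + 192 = (j + 3)*(j^4 - 12*j^3 + 52*j^2 - 96*j + 64) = (j - 2)*(j + 3)*(j^3 - 10*j^2 + 32*j - 32) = (j - 4)*(j - 2)*(j + 3)*(j^2 - 6*j + 8) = (j - 4)^2*(j - 2)*(j + 3)*(j - 2)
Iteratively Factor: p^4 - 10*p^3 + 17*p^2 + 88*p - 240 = (p - 4)*(p^3 - 6*p^2 - 7*p + 60) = (p - 4)^2*(p^2 - 2*p - 15) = (p - 5)*(p - 4)^2*(p + 3)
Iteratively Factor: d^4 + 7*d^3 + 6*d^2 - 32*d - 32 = (d + 1)*(d^3 + 6*d^2 - 32) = (d + 1)*(d + 4)*(d^2 + 2*d - 8) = (d + 1)*(d + 4)^2*(d - 2)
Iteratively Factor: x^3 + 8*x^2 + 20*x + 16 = (x + 2)*(x^2 + 6*x + 8) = (x + 2)*(x + 4)*(x + 2)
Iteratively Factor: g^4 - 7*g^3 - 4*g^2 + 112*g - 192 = (g - 4)*(g^3 - 3*g^2 - 16*g + 48) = (g - 4)*(g - 3)*(g^2 - 16) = (g - 4)*(g - 3)*(g + 4)*(g - 4)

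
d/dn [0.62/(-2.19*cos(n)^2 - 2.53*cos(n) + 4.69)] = -(2.7156*cos(n) + 1.5686)*sin(n)/(2.19*cos(n)^2 + 2.53*cos(n) - 4.69)^2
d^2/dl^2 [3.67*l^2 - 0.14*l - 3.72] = 7.34000000000000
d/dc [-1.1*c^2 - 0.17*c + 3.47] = -2.2*c - 0.17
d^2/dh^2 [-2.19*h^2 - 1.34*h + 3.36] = -4.38000000000000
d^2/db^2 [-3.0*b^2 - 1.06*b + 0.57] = -6.00000000000000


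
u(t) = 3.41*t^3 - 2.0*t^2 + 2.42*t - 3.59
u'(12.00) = 1427.54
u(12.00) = 5629.93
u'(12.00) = 1427.54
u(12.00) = 5629.93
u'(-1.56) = 33.56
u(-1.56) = -25.18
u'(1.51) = 19.71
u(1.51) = 7.24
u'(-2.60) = 81.97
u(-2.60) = -83.34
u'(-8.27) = 735.16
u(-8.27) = -2089.12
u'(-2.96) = 103.89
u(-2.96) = -116.71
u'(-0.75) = 11.17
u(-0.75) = -7.97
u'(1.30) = 14.51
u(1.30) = 3.67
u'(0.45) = 2.69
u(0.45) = -2.60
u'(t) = 10.23*t^2 - 4.0*t + 2.42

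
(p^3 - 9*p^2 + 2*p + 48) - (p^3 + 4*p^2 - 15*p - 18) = -13*p^2 + 17*p + 66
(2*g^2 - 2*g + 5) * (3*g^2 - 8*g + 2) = 6*g^4 - 22*g^3 + 35*g^2 - 44*g + 10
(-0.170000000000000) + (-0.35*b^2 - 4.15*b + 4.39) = -0.35*b^2 - 4.15*b + 4.22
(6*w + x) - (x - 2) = 6*w + 2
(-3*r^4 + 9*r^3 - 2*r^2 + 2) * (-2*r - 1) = 6*r^5 - 15*r^4 - 5*r^3 + 2*r^2 - 4*r - 2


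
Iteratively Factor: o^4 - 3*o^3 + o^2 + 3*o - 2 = (o - 2)*(o^3 - o^2 - o + 1) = (o - 2)*(o - 1)*(o^2 - 1) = (o - 2)*(o - 1)*(o + 1)*(o - 1)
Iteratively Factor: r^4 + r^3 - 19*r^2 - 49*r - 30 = (r + 2)*(r^3 - r^2 - 17*r - 15) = (r - 5)*(r + 2)*(r^2 + 4*r + 3) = (r - 5)*(r + 1)*(r + 2)*(r + 3)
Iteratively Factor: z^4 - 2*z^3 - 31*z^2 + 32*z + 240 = (z - 4)*(z^3 + 2*z^2 - 23*z - 60) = (z - 5)*(z - 4)*(z^2 + 7*z + 12) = (z - 5)*(z - 4)*(z + 4)*(z + 3)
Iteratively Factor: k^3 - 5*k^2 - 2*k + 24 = (k - 3)*(k^2 - 2*k - 8) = (k - 3)*(k + 2)*(k - 4)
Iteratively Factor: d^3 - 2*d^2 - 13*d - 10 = (d - 5)*(d^2 + 3*d + 2) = (d - 5)*(d + 2)*(d + 1)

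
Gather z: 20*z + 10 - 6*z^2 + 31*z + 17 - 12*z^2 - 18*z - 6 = -18*z^2 + 33*z + 21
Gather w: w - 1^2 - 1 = w - 2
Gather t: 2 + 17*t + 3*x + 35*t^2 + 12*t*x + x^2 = 35*t^2 + t*(12*x + 17) + x^2 + 3*x + 2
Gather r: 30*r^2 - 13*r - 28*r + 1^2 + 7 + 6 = 30*r^2 - 41*r + 14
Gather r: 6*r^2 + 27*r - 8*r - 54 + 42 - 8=6*r^2 + 19*r - 20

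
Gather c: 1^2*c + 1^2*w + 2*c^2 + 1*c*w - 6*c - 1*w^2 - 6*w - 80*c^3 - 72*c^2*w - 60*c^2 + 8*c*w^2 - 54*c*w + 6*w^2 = -80*c^3 + c^2*(-72*w - 58) + c*(8*w^2 - 53*w - 5) + 5*w^2 - 5*w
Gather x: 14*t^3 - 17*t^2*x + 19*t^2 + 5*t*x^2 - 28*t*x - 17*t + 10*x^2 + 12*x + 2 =14*t^3 + 19*t^2 - 17*t + x^2*(5*t + 10) + x*(-17*t^2 - 28*t + 12) + 2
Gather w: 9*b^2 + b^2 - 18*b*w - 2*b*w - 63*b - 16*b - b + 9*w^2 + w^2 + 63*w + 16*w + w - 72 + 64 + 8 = 10*b^2 - 80*b + 10*w^2 + w*(80 - 20*b)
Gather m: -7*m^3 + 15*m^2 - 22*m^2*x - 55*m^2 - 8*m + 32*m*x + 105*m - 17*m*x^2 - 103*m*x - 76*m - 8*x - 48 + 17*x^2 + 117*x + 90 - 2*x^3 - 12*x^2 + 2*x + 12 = -7*m^3 + m^2*(-22*x - 40) + m*(-17*x^2 - 71*x + 21) - 2*x^3 + 5*x^2 + 111*x + 54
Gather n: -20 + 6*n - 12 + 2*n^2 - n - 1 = 2*n^2 + 5*n - 33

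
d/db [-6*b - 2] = -6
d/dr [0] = 0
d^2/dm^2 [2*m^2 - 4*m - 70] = 4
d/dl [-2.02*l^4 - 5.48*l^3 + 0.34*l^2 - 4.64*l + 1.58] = -8.08*l^3 - 16.44*l^2 + 0.68*l - 4.64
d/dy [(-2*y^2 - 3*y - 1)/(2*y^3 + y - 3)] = (-(4*y + 3)*(2*y^3 + y - 3) + (6*y^2 + 1)*(2*y^2 + 3*y + 1))/(2*y^3 + y - 3)^2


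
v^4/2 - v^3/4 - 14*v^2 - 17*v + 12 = (v/2 + 1)*(v - 6)*(v - 1/2)*(v + 4)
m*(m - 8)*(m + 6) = m^3 - 2*m^2 - 48*m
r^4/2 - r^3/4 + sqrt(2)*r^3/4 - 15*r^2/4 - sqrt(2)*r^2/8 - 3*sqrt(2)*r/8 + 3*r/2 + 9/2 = (r/2 + 1/2)*(r - 3/2)*(r - 3*sqrt(2)/2)*(r + 2*sqrt(2))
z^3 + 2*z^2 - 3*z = z*(z - 1)*(z + 3)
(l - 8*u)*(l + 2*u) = l^2 - 6*l*u - 16*u^2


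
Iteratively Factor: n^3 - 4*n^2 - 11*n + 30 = (n + 3)*(n^2 - 7*n + 10) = (n - 5)*(n + 3)*(n - 2)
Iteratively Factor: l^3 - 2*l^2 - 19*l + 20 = (l + 4)*(l^2 - 6*l + 5) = (l - 5)*(l + 4)*(l - 1)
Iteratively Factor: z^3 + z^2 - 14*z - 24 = (z + 3)*(z^2 - 2*z - 8) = (z - 4)*(z + 3)*(z + 2)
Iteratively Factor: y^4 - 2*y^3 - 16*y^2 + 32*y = (y + 4)*(y^3 - 6*y^2 + 8*y) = y*(y + 4)*(y^2 - 6*y + 8) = y*(y - 2)*(y + 4)*(y - 4)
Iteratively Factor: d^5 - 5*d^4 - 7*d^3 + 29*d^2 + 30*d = (d - 5)*(d^4 - 7*d^2 - 6*d) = d*(d - 5)*(d^3 - 7*d - 6) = d*(d - 5)*(d - 3)*(d^2 + 3*d + 2) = d*(d - 5)*(d - 3)*(d + 2)*(d + 1)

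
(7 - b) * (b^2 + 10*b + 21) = -b^3 - 3*b^2 + 49*b + 147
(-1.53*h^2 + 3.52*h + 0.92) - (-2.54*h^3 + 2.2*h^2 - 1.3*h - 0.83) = 2.54*h^3 - 3.73*h^2 + 4.82*h + 1.75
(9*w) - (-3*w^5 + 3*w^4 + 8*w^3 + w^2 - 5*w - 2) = 3*w^5 - 3*w^4 - 8*w^3 - w^2 + 14*w + 2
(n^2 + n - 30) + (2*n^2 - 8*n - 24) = 3*n^2 - 7*n - 54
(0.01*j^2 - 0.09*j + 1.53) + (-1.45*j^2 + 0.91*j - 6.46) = -1.44*j^2 + 0.82*j - 4.93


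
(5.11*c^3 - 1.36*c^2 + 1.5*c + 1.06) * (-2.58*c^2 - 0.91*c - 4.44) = -13.1838*c^5 - 1.1413*c^4 - 25.3208*c^3 + 1.9386*c^2 - 7.6246*c - 4.7064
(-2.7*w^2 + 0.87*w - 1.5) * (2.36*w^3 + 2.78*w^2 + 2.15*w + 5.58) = -6.372*w^5 - 5.4528*w^4 - 6.9264*w^3 - 17.3655*w^2 + 1.6296*w - 8.37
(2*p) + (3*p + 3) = 5*p + 3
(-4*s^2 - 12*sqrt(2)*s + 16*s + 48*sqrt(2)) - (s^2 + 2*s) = -5*s^2 - 12*sqrt(2)*s + 14*s + 48*sqrt(2)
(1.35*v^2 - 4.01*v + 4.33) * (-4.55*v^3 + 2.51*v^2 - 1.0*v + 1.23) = -6.1425*v^5 + 21.634*v^4 - 31.1166*v^3 + 16.5388*v^2 - 9.2623*v + 5.3259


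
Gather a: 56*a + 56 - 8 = 56*a + 48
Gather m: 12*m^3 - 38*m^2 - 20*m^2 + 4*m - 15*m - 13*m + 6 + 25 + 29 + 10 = 12*m^3 - 58*m^2 - 24*m + 70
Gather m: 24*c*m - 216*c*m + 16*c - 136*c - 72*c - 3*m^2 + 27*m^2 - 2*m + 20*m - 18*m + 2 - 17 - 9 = -192*c*m - 192*c + 24*m^2 - 24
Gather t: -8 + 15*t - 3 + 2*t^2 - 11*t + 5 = 2*t^2 + 4*t - 6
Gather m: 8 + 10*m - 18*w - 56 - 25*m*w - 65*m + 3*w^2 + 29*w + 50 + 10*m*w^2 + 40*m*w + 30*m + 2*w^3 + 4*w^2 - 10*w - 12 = m*(10*w^2 + 15*w - 25) + 2*w^3 + 7*w^2 + w - 10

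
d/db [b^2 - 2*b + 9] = 2*b - 2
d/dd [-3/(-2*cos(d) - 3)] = 6*sin(d)/(2*cos(d) + 3)^2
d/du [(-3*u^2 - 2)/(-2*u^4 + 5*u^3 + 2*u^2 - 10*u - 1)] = (-12*u^5 + 15*u^4 - 16*u^3 + 60*u^2 + 14*u - 20)/(4*u^8 - 20*u^7 + 17*u^6 + 60*u^5 - 92*u^4 - 50*u^3 + 96*u^2 + 20*u + 1)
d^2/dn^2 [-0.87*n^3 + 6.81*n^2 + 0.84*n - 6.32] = 13.62 - 5.22*n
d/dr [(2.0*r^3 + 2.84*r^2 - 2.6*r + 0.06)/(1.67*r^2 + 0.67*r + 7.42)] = (3.34*r^4 + 2.68*r^3 + 50.7648*r^2 + 41.9452*r - 19.3322)/(2.7889*r^4 + 2.2378*r^3 + 25.2317*r^2 + 9.9428*r + 55.0564)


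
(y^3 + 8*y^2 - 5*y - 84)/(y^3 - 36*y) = (y^3 + 8*y^2 - 5*y - 84)/(y*(y^2 - 36))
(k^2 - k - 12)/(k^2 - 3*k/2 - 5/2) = 2*(-k^2 + k + 12)/(-2*k^2 + 3*k + 5)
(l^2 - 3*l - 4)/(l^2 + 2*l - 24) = (l + 1)/(l + 6)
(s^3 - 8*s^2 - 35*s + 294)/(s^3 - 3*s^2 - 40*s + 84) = (s - 7)/(s - 2)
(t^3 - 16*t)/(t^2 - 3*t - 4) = t*(t + 4)/(t + 1)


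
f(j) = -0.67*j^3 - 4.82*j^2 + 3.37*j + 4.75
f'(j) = -2.01*j^2 - 9.64*j + 3.37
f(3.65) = -79.74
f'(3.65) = -58.59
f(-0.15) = 4.14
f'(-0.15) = 4.77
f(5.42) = -225.26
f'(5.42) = -107.93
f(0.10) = 5.04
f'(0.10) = 2.39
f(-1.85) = -13.74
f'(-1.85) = 14.32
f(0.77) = 4.18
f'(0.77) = -5.24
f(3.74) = -85.12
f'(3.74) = -60.80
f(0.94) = 3.10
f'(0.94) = -7.47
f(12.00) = -1806.65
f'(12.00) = -401.75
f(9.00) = -843.77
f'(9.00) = -246.20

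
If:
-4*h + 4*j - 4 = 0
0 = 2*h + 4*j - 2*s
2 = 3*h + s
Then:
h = 0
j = 1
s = 2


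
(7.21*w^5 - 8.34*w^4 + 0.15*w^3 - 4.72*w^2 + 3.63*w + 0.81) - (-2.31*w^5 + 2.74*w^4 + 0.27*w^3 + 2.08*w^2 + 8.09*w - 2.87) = 9.52*w^5 - 11.08*w^4 - 0.12*w^3 - 6.8*w^2 - 4.46*w + 3.68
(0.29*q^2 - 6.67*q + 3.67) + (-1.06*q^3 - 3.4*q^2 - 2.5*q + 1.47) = -1.06*q^3 - 3.11*q^2 - 9.17*q + 5.14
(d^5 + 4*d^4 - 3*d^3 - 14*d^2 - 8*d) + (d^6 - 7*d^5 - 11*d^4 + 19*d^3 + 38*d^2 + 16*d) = d^6 - 6*d^5 - 7*d^4 + 16*d^3 + 24*d^2 + 8*d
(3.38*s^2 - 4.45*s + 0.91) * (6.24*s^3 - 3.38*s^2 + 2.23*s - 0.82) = 21.0912*s^5 - 39.1924*s^4 + 28.2568*s^3 - 15.7709*s^2 + 5.6783*s - 0.7462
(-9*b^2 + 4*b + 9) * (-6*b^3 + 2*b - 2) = 54*b^5 - 24*b^4 - 72*b^3 + 26*b^2 + 10*b - 18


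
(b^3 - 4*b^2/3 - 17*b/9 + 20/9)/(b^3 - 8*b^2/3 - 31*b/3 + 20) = (b^2 + b/3 - 4/3)/(b^2 - b - 12)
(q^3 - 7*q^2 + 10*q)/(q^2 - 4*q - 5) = q*(q - 2)/(q + 1)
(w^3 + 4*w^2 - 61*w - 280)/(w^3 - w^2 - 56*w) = (w + 5)/w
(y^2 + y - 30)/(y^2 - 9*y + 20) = (y + 6)/(y - 4)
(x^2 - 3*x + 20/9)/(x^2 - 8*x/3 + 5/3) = (x - 4/3)/(x - 1)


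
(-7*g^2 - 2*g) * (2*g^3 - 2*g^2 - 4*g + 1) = -14*g^5 + 10*g^4 + 32*g^3 + g^2 - 2*g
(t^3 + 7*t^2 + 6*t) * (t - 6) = t^4 + t^3 - 36*t^2 - 36*t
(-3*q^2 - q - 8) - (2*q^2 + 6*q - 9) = -5*q^2 - 7*q + 1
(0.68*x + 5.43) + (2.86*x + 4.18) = 3.54*x + 9.61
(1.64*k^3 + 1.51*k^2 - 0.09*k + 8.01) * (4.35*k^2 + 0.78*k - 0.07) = 7.134*k^5 + 7.8477*k^4 + 0.6715*k^3 + 34.6676*k^2 + 6.2541*k - 0.5607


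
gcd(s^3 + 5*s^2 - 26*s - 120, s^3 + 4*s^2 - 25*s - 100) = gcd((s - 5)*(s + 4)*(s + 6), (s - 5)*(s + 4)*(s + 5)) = s^2 - s - 20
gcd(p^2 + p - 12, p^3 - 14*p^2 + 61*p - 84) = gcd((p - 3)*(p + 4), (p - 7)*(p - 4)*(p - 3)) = p - 3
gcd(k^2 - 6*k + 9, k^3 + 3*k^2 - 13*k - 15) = k - 3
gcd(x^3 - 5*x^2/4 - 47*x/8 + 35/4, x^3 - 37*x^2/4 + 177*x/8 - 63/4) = x - 7/4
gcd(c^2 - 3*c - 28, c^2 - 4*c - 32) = c + 4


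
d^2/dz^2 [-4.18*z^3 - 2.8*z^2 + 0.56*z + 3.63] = -25.08*z - 5.6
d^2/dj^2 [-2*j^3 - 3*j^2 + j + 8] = -12*j - 6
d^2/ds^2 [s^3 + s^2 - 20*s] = 6*s + 2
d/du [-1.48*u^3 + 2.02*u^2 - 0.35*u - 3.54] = -4.44*u^2 + 4.04*u - 0.35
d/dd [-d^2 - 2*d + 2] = -2*d - 2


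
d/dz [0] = 0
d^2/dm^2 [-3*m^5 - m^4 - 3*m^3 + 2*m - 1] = 6*m*(-10*m^2 - 2*m - 3)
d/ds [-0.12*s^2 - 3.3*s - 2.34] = -0.24*s - 3.3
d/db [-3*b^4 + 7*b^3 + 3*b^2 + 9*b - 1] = -12*b^3 + 21*b^2 + 6*b + 9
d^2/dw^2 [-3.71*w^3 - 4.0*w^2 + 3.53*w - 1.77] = -22.26*w - 8.0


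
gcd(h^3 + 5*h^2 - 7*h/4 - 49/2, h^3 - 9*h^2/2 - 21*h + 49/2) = h + 7/2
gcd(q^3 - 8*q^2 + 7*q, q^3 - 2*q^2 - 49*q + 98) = q - 7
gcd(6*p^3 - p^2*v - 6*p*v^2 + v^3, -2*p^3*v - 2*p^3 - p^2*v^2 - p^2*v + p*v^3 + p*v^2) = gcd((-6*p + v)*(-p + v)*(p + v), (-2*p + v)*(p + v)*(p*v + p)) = p + v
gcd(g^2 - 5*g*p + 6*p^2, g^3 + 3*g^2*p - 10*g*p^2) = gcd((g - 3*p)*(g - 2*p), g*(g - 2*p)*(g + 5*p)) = -g + 2*p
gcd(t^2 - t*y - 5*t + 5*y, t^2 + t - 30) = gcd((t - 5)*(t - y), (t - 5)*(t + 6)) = t - 5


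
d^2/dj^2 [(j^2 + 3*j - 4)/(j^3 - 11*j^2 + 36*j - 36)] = 2*(j^6 + 9*j^5 - 231*j^4 + 1255*j^3 - 2424*j^2 + 756*j + 1584)/(j^9 - 33*j^8 + 471*j^7 - 3815*j^6 + 19332*j^5 - 63612*j^4 + 136080*j^3 - 182736*j^2 + 139968*j - 46656)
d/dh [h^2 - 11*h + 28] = 2*h - 11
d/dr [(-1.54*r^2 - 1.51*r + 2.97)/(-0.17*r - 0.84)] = (0.2618*r^2 + 2.5872*r + 1.7733)/(0.0289*r^2 + 0.2856*r + 0.7056)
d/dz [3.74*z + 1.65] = 3.74000000000000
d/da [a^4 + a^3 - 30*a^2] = a*(4*a^2 + 3*a - 60)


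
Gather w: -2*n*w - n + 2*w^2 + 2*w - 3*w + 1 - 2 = -n + 2*w^2 + w*(-2*n - 1) - 1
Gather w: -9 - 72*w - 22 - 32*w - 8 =-104*w - 39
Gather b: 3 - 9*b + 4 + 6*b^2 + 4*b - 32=6*b^2 - 5*b - 25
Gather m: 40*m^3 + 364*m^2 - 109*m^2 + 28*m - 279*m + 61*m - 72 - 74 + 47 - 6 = 40*m^3 + 255*m^2 - 190*m - 105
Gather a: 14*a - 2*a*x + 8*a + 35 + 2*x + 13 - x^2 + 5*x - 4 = a*(22 - 2*x) - x^2 + 7*x + 44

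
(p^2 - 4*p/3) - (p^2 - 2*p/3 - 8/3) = 8/3 - 2*p/3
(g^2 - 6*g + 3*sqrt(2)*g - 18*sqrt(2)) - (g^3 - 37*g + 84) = -g^3 + g^2 + 3*sqrt(2)*g + 31*g - 84 - 18*sqrt(2)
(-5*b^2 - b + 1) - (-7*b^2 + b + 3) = 2*b^2 - 2*b - 2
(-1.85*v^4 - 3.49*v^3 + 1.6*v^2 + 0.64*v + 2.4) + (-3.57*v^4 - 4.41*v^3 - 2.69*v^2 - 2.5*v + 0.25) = -5.42*v^4 - 7.9*v^3 - 1.09*v^2 - 1.86*v + 2.65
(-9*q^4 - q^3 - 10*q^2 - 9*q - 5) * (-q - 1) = 9*q^5 + 10*q^4 + 11*q^3 + 19*q^2 + 14*q + 5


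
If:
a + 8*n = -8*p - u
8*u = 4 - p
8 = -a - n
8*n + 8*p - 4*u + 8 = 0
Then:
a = 166/7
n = -222/7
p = 204/7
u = -22/7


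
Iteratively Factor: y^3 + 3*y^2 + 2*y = (y + 1)*(y^2 + 2*y) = y*(y + 1)*(y + 2)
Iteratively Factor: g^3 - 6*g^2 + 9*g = (g - 3)*(g^2 - 3*g) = g*(g - 3)*(g - 3)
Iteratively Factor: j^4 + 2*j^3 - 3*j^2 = (j - 1)*(j^3 + 3*j^2) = j*(j - 1)*(j^2 + 3*j) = j*(j - 1)*(j + 3)*(j)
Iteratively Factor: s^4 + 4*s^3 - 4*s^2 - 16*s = (s + 4)*(s^3 - 4*s) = (s - 2)*(s + 4)*(s^2 + 2*s) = (s - 2)*(s + 2)*(s + 4)*(s)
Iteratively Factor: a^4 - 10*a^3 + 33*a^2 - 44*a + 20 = (a - 5)*(a^3 - 5*a^2 + 8*a - 4) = (a - 5)*(a - 1)*(a^2 - 4*a + 4) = (a - 5)*(a - 2)*(a - 1)*(a - 2)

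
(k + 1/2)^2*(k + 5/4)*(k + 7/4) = k^4 + 4*k^3 + 87*k^2/16 + 47*k/16 + 35/64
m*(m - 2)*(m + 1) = m^3 - m^2 - 2*m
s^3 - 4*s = s*(s - 2)*(s + 2)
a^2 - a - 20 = (a - 5)*(a + 4)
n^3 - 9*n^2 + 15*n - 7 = (n - 7)*(n - 1)^2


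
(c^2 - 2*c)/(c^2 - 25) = c*(c - 2)/(c^2 - 25)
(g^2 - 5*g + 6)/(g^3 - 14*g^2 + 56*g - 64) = (g - 3)/(g^2 - 12*g + 32)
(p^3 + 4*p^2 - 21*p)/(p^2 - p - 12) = p*(-p^2 - 4*p + 21)/(-p^2 + p + 12)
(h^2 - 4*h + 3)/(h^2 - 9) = (h - 1)/(h + 3)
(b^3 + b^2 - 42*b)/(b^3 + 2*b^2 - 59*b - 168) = b*(b - 6)/(b^2 - 5*b - 24)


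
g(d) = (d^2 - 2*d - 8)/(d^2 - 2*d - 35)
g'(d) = (2 - 2*d)*(d^2 - 2*d - 8)/(d^2 - 2*d - 35)^2 + (2*d - 2)/(d^2 - 2*d - 35) = 54*(1 - d)/(d^4 - 4*d^3 - 66*d^2 + 140*d + 1225)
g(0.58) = 0.25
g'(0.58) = 0.02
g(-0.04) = 0.23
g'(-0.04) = 0.05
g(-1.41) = 0.11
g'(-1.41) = 0.14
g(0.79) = 0.25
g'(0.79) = 0.01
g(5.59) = -0.81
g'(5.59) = -1.11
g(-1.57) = 0.08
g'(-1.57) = 0.16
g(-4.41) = -3.01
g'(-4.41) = 6.45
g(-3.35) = -0.58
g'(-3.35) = 0.81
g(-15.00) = 1.12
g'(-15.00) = 0.02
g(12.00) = 1.32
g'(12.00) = -0.08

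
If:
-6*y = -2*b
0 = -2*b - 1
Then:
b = -1/2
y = -1/6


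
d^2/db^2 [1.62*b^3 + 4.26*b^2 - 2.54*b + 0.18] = 9.72*b + 8.52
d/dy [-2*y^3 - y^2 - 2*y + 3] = -6*y^2 - 2*y - 2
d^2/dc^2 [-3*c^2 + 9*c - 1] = -6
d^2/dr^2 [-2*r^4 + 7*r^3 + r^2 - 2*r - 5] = -24*r^2 + 42*r + 2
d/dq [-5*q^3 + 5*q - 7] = 5 - 15*q^2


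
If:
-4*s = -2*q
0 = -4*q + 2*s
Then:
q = 0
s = 0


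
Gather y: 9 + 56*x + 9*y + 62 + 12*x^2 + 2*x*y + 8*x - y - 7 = 12*x^2 + 64*x + y*(2*x + 8) + 64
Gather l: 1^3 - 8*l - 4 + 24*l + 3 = 16*l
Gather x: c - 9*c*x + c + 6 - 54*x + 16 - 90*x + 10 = 2*c + x*(-9*c - 144) + 32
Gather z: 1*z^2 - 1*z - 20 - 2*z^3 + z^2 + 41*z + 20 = -2*z^3 + 2*z^2 + 40*z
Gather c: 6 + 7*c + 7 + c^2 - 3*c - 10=c^2 + 4*c + 3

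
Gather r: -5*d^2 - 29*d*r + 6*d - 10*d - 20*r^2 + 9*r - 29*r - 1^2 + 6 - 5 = -5*d^2 - 4*d - 20*r^2 + r*(-29*d - 20)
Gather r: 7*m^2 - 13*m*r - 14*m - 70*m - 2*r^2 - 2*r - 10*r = 7*m^2 - 84*m - 2*r^2 + r*(-13*m - 12)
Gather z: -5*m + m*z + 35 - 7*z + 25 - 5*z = -5*m + z*(m - 12) + 60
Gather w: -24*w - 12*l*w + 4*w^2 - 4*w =4*w^2 + w*(-12*l - 28)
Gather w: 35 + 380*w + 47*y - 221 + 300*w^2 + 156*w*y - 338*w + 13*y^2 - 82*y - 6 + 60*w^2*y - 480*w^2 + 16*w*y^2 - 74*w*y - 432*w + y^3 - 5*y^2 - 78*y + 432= w^2*(60*y - 180) + w*(16*y^2 + 82*y - 390) + y^3 + 8*y^2 - 113*y + 240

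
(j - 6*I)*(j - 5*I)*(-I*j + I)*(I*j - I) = j^4 - 2*j^3 - 11*I*j^3 - 29*j^2 + 22*I*j^2 + 60*j - 11*I*j - 30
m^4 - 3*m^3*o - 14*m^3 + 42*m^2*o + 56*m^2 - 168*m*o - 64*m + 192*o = (m - 8)*(m - 4)*(m - 2)*(m - 3*o)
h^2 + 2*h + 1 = (h + 1)^2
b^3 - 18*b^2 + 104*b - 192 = (b - 8)*(b - 6)*(b - 4)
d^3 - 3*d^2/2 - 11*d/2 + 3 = (d - 3)*(d - 1/2)*(d + 2)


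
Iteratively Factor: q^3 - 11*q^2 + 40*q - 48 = (q - 3)*(q^2 - 8*q + 16) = (q - 4)*(q - 3)*(q - 4)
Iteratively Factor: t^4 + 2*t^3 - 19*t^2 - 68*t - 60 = (t + 3)*(t^3 - t^2 - 16*t - 20) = (t + 2)*(t + 3)*(t^2 - 3*t - 10) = (t + 2)^2*(t + 3)*(t - 5)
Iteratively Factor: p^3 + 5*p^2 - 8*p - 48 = (p + 4)*(p^2 + p - 12) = (p - 3)*(p + 4)*(p + 4)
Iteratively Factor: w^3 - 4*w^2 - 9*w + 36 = (w - 3)*(w^2 - w - 12) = (w - 3)*(w + 3)*(w - 4)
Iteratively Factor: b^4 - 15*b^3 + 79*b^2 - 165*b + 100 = (b - 4)*(b^3 - 11*b^2 + 35*b - 25) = (b - 5)*(b - 4)*(b^2 - 6*b + 5) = (b - 5)*(b - 4)*(b - 1)*(b - 5)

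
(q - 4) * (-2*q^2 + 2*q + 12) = -2*q^3 + 10*q^2 + 4*q - 48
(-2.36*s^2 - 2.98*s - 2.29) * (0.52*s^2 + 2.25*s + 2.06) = -1.2272*s^4 - 6.8596*s^3 - 12.7574*s^2 - 11.2913*s - 4.7174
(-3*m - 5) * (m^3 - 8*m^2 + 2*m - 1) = -3*m^4 + 19*m^3 + 34*m^2 - 7*m + 5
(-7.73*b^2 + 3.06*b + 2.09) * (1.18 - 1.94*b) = 14.9962*b^3 - 15.0578*b^2 - 0.4438*b + 2.4662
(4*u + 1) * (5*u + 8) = 20*u^2 + 37*u + 8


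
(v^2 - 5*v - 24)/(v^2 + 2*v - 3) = (v - 8)/(v - 1)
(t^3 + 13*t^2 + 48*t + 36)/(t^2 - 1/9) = 9*(t^3 + 13*t^2 + 48*t + 36)/(9*t^2 - 1)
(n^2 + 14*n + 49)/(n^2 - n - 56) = (n + 7)/(n - 8)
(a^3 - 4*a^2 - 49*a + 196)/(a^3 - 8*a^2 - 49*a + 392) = (a - 4)/(a - 8)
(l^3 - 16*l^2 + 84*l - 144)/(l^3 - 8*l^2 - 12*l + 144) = (l - 4)/(l + 4)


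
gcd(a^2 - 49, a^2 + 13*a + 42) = a + 7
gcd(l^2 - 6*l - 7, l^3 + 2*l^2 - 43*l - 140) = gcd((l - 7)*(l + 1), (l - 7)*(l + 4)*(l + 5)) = l - 7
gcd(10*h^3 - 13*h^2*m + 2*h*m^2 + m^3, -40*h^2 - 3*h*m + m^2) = 5*h + m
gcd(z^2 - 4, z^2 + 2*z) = z + 2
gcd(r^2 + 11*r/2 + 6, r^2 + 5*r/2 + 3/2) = r + 3/2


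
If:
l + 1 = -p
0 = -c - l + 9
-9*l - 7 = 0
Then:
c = 88/9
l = -7/9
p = -2/9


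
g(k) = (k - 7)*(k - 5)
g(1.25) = 21.56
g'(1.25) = -9.50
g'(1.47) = -9.06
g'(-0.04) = -12.08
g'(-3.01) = -18.02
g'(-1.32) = -14.64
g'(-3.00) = -18.00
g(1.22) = 21.85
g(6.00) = -1.00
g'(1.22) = -9.56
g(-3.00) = 80.00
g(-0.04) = 35.48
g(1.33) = 20.81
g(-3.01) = 80.18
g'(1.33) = -9.34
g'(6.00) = 0.00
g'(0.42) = -11.16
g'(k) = 2*k - 12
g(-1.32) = 52.58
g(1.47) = 19.52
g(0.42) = 30.14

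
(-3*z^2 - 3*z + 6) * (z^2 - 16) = -3*z^4 - 3*z^3 + 54*z^2 + 48*z - 96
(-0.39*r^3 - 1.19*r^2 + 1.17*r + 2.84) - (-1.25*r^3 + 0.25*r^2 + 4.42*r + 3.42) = 0.86*r^3 - 1.44*r^2 - 3.25*r - 0.58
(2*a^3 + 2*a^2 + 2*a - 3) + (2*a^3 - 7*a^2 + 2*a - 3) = 4*a^3 - 5*a^2 + 4*a - 6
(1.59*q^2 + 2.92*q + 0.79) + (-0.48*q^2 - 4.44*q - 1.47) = 1.11*q^2 - 1.52*q - 0.68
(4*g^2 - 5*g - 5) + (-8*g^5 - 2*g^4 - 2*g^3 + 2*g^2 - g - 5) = -8*g^5 - 2*g^4 - 2*g^3 + 6*g^2 - 6*g - 10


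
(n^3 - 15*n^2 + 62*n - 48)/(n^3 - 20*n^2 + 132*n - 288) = (n - 1)/(n - 6)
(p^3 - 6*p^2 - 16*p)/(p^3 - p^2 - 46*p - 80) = p/(p + 5)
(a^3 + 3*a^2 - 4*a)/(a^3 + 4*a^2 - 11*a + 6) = a*(a + 4)/(a^2 + 5*a - 6)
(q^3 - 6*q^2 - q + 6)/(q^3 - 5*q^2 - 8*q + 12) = (q + 1)/(q + 2)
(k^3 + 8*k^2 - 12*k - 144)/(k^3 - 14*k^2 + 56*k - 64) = (k^2 + 12*k + 36)/(k^2 - 10*k + 16)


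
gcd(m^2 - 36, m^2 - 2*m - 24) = m - 6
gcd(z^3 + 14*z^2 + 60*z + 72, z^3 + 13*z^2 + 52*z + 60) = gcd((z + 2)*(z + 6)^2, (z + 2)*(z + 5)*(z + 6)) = z^2 + 8*z + 12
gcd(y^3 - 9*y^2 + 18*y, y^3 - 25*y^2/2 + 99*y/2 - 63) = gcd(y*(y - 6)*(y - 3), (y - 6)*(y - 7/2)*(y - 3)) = y^2 - 9*y + 18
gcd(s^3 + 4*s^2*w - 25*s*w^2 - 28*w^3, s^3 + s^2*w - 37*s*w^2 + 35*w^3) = s + 7*w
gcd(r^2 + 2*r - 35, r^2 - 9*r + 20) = r - 5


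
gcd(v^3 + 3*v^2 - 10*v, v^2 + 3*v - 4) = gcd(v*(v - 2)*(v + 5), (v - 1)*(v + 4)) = 1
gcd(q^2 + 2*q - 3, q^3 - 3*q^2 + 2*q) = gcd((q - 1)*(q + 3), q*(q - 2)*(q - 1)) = q - 1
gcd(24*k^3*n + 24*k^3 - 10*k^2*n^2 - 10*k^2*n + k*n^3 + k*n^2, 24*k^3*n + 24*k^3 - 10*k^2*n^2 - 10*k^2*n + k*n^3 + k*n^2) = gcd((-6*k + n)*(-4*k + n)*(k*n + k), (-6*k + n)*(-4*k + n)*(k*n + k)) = 24*k^3*n + 24*k^3 - 10*k^2*n^2 - 10*k^2*n + k*n^3 + k*n^2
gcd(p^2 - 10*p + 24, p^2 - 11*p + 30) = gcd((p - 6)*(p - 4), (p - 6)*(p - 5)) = p - 6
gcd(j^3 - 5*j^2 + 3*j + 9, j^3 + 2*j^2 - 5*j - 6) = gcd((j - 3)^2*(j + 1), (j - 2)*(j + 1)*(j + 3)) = j + 1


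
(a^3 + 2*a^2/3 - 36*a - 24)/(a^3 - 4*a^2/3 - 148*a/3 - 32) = (a - 6)/(a - 8)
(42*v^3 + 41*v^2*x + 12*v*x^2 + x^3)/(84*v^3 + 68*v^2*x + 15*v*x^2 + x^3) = (3*v + x)/(6*v + x)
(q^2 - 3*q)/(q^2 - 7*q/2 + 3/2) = 2*q/(2*q - 1)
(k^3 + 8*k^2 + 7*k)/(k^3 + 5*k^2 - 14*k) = (k + 1)/(k - 2)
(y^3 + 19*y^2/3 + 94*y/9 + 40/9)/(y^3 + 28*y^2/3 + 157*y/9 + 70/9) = (y + 4)/(y + 7)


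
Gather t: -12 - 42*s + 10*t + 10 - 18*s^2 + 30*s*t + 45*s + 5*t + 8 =-18*s^2 + 3*s + t*(30*s + 15) + 6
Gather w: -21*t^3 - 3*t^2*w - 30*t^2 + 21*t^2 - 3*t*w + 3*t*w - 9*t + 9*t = -21*t^3 - 3*t^2*w - 9*t^2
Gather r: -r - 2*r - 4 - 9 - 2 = -3*r - 15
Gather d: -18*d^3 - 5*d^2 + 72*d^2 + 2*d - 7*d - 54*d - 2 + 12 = -18*d^3 + 67*d^2 - 59*d + 10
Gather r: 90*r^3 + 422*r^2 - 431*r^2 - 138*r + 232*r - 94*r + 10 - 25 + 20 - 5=90*r^3 - 9*r^2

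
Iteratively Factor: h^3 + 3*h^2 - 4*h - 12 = (h + 2)*(h^2 + h - 6) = (h + 2)*(h + 3)*(h - 2)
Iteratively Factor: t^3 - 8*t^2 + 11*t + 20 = (t - 4)*(t^2 - 4*t - 5) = (t - 5)*(t - 4)*(t + 1)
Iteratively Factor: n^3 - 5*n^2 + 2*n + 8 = (n + 1)*(n^2 - 6*n + 8) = (n - 2)*(n + 1)*(n - 4)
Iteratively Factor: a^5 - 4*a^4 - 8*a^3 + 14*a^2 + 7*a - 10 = (a - 1)*(a^4 - 3*a^3 - 11*a^2 + 3*a + 10) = (a - 1)*(a + 1)*(a^3 - 4*a^2 - 7*a + 10) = (a - 1)^2*(a + 1)*(a^2 - 3*a - 10) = (a - 1)^2*(a + 1)*(a + 2)*(a - 5)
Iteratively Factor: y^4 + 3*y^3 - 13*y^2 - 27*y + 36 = (y + 3)*(y^3 - 13*y + 12) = (y + 3)*(y + 4)*(y^2 - 4*y + 3) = (y - 3)*(y + 3)*(y + 4)*(y - 1)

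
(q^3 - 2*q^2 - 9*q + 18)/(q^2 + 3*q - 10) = (q^2 - 9)/(q + 5)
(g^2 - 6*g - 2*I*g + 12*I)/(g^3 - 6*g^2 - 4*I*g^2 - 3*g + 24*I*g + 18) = (g - 2*I)/(g^2 - 4*I*g - 3)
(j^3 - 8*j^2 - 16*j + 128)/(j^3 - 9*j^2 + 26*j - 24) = (j^2 - 4*j - 32)/(j^2 - 5*j + 6)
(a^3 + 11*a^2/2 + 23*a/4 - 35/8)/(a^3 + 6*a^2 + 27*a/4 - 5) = (a + 7/2)/(a + 4)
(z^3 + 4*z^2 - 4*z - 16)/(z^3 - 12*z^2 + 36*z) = (z^3 + 4*z^2 - 4*z - 16)/(z*(z^2 - 12*z + 36))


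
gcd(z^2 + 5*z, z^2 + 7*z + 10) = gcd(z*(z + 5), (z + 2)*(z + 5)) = z + 5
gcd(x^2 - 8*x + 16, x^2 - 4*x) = x - 4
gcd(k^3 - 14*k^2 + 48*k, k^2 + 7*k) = k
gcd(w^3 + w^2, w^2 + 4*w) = w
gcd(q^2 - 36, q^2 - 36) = q^2 - 36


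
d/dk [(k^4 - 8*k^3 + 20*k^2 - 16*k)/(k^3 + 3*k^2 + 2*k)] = (k^4 + 6*k^3 - 38*k^2 + 88)/(k^4 + 6*k^3 + 13*k^2 + 12*k + 4)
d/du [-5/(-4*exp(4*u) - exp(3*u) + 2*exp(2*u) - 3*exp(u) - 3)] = (-80*exp(3*u) - 15*exp(2*u) + 20*exp(u) - 15)*exp(u)/(4*exp(4*u) + exp(3*u) - 2*exp(2*u) + 3*exp(u) + 3)^2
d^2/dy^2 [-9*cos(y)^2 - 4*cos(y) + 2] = 4*cos(y) + 18*cos(2*y)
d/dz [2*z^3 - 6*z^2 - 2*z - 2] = 6*z^2 - 12*z - 2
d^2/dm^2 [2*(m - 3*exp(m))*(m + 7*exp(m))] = 8*m*exp(m) - 168*exp(2*m) + 16*exp(m) + 4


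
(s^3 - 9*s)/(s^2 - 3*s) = s + 3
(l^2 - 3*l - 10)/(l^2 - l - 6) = (l - 5)/(l - 3)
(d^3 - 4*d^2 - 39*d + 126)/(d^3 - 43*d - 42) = (d - 3)/(d + 1)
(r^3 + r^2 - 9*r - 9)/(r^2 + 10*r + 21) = (r^2 - 2*r - 3)/(r + 7)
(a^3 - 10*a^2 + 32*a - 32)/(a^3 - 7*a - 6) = (-a^3 + 10*a^2 - 32*a + 32)/(-a^3 + 7*a + 6)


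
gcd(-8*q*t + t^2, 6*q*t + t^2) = t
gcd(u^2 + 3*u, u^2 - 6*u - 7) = 1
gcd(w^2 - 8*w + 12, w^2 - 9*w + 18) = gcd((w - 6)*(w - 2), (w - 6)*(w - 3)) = w - 6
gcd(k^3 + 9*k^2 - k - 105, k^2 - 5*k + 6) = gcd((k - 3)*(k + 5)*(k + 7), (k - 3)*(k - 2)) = k - 3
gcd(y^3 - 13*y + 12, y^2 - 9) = y - 3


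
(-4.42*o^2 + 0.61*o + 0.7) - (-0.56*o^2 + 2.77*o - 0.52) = -3.86*o^2 - 2.16*o + 1.22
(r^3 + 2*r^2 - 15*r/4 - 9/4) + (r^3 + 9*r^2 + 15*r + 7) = 2*r^3 + 11*r^2 + 45*r/4 + 19/4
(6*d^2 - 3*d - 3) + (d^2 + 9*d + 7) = 7*d^2 + 6*d + 4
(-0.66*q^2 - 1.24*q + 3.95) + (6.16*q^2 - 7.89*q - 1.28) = 5.5*q^2 - 9.13*q + 2.67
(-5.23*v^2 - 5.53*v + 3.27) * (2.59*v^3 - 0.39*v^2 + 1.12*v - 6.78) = -13.5457*v^5 - 12.283*v^4 + 4.7684*v^3 + 27.9905*v^2 + 41.1558*v - 22.1706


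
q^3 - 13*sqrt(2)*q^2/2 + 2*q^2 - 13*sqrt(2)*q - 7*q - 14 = (q + 2)*(q - 7*sqrt(2))*(q + sqrt(2)/2)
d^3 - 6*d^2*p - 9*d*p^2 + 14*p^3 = (d - 7*p)*(d - p)*(d + 2*p)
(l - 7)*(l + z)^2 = l^3 + 2*l^2*z - 7*l^2 + l*z^2 - 14*l*z - 7*z^2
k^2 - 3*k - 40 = (k - 8)*(k + 5)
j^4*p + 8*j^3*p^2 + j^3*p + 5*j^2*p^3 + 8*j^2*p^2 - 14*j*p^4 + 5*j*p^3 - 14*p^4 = (j - p)*(j + 2*p)*(j + 7*p)*(j*p + p)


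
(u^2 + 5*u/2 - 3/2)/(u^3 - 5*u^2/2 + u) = (u + 3)/(u*(u - 2))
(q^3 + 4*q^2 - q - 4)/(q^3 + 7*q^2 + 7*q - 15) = (q^2 + 5*q + 4)/(q^2 + 8*q + 15)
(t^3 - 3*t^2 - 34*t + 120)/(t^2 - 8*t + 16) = (t^2 + t - 30)/(t - 4)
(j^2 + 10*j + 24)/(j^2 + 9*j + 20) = (j + 6)/(j + 5)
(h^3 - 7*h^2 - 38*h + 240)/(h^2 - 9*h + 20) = (h^2 - 2*h - 48)/(h - 4)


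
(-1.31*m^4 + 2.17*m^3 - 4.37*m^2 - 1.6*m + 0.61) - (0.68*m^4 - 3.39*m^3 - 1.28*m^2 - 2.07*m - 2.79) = -1.99*m^4 + 5.56*m^3 - 3.09*m^2 + 0.47*m + 3.4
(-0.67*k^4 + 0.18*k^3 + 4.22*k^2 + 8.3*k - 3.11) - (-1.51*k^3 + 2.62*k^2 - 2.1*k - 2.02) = -0.67*k^4 + 1.69*k^3 + 1.6*k^2 + 10.4*k - 1.09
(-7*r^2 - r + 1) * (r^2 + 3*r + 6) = -7*r^4 - 22*r^3 - 44*r^2 - 3*r + 6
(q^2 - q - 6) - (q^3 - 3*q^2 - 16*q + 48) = -q^3 + 4*q^2 + 15*q - 54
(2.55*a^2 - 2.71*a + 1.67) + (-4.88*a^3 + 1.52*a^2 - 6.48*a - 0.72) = -4.88*a^3 + 4.07*a^2 - 9.19*a + 0.95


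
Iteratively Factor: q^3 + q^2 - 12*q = (q)*(q^2 + q - 12) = q*(q - 3)*(q + 4)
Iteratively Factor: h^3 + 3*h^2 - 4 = (h + 2)*(h^2 + h - 2) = (h + 2)^2*(h - 1)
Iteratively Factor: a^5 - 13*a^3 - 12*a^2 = (a + 1)*(a^4 - a^3 - 12*a^2) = (a + 1)*(a + 3)*(a^3 - 4*a^2) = a*(a + 1)*(a + 3)*(a^2 - 4*a) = a^2*(a + 1)*(a + 3)*(a - 4)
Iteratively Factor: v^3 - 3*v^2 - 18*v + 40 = (v - 5)*(v^2 + 2*v - 8) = (v - 5)*(v + 4)*(v - 2)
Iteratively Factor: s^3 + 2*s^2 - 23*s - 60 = (s + 4)*(s^2 - 2*s - 15) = (s - 5)*(s + 4)*(s + 3)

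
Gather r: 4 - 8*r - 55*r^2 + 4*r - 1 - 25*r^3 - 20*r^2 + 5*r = -25*r^3 - 75*r^2 + r + 3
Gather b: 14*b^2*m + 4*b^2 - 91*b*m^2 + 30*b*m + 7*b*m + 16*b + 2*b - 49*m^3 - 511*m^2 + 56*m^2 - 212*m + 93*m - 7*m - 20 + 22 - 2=b^2*(14*m + 4) + b*(-91*m^2 + 37*m + 18) - 49*m^3 - 455*m^2 - 126*m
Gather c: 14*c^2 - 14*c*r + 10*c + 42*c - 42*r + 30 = 14*c^2 + c*(52 - 14*r) - 42*r + 30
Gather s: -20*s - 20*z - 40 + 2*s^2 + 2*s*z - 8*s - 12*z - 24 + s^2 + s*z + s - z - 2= 3*s^2 + s*(3*z - 27) - 33*z - 66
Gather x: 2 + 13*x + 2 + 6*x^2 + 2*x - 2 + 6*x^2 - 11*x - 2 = 12*x^2 + 4*x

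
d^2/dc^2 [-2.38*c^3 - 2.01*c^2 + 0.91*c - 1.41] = -14.28*c - 4.02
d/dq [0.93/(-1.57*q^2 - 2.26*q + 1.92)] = (2.9202*q + 2.1018)/(1.57*q^2 + 2.26*q - 1.92)^2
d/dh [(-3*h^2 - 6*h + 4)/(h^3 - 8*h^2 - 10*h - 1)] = (3*h^4 + 12*h^3 - 30*h^2 + 70*h + 46)/(h^6 - 16*h^5 + 44*h^4 + 158*h^3 + 116*h^2 + 20*h + 1)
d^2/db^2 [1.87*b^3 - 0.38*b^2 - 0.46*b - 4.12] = 11.22*b - 0.76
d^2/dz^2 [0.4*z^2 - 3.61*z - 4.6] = 0.800000000000000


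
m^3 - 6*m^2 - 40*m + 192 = (m - 8)*(m - 4)*(m + 6)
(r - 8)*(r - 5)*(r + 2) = r^3 - 11*r^2 + 14*r + 80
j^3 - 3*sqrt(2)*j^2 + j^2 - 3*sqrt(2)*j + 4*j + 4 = (j + 1)*(j - 2*sqrt(2))*(j - sqrt(2))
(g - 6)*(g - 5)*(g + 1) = g^3 - 10*g^2 + 19*g + 30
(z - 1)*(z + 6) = z^2 + 5*z - 6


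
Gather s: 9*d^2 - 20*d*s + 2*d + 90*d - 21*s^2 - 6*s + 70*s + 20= 9*d^2 + 92*d - 21*s^2 + s*(64 - 20*d) + 20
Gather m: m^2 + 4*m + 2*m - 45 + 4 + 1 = m^2 + 6*m - 40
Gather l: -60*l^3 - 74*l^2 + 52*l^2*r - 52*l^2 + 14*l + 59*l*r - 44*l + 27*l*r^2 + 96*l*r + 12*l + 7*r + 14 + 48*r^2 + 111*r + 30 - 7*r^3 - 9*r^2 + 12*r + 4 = -60*l^3 + l^2*(52*r - 126) + l*(27*r^2 + 155*r - 18) - 7*r^3 + 39*r^2 + 130*r + 48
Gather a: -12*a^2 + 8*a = -12*a^2 + 8*a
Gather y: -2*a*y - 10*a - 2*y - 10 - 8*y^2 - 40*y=-10*a - 8*y^2 + y*(-2*a - 42) - 10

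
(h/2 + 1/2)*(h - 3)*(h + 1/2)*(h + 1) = h^4/2 - h^3/4 - 11*h^2/4 - 11*h/4 - 3/4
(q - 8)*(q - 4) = q^2 - 12*q + 32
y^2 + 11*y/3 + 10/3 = (y + 5/3)*(y + 2)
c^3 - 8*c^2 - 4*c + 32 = (c - 8)*(c - 2)*(c + 2)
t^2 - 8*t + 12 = (t - 6)*(t - 2)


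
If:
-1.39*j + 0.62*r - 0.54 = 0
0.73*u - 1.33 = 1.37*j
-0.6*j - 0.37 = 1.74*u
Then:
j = -0.92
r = -1.18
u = 0.10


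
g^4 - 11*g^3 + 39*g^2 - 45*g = g*(g - 5)*(g - 3)^2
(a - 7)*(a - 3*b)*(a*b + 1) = a^3*b - 3*a^2*b^2 - 7*a^2*b + a^2 + 21*a*b^2 - 3*a*b - 7*a + 21*b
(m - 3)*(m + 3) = m^2 - 9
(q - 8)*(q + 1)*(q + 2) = q^3 - 5*q^2 - 22*q - 16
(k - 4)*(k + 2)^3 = k^4 + 2*k^3 - 12*k^2 - 40*k - 32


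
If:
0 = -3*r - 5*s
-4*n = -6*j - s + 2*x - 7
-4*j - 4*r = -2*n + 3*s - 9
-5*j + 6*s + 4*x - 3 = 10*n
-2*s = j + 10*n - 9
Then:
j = 1067/581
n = 526/581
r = 915/581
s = -549/581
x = 3908/581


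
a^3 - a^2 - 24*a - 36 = (a - 6)*(a + 2)*(a + 3)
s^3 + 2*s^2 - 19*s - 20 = (s - 4)*(s + 1)*(s + 5)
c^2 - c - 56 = (c - 8)*(c + 7)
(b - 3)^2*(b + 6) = b^3 - 27*b + 54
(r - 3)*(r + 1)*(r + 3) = r^3 + r^2 - 9*r - 9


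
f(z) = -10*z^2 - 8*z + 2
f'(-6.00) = 112.00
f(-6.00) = -310.00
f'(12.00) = -248.00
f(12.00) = -1534.00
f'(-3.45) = 61.00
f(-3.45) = -89.42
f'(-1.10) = 14.00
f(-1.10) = -1.30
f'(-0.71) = 6.20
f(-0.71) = 2.64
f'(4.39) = -95.80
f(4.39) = -225.84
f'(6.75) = -143.00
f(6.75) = -507.62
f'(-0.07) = -6.60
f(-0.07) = 2.51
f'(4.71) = -102.20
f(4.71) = -257.52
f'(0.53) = -18.60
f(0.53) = -5.05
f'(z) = -20*z - 8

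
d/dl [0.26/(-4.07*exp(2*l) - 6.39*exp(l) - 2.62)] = (2.1164*exp(l) + 1.6614)*exp(l)/(4.07*exp(2*l) + 6.39*exp(l) + 2.62)^2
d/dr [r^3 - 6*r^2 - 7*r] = 3*r^2 - 12*r - 7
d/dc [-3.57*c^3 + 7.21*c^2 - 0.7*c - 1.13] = -10.71*c^2 + 14.42*c - 0.7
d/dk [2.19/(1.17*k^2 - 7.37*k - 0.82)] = (16.1403 - 5.1246*k)/(-1.17*k^2 + 7.37*k + 0.82)^2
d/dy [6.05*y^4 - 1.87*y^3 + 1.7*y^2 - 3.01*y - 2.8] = 24.2*y^3 - 5.61*y^2 + 3.4*y - 3.01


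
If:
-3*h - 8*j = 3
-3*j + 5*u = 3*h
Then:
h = 8*u/3 + 3/5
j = -u - 3/5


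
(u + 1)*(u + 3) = u^2 + 4*u + 3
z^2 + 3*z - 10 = (z - 2)*(z + 5)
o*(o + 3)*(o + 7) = o^3 + 10*o^2 + 21*o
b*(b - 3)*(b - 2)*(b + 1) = b^4 - 4*b^3 + b^2 + 6*b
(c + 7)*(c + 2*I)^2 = c^3 + 7*c^2 + 4*I*c^2 - 4*c + 28*I*c - 28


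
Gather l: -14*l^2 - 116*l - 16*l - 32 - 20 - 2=-14*l^2 - 132*l - 54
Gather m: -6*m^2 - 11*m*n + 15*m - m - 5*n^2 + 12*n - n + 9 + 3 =-6*m^2 + m*(14 - 11*n) - 5*n^2 + 11*n + 12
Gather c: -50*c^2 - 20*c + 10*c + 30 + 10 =-50*c^2 - 10*c + 40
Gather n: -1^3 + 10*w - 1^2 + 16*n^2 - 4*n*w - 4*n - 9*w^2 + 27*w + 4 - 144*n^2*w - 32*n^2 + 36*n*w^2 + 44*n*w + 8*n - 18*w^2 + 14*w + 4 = n^2*(-144*w - 16) + n*(36*w^2 + 40*w + 4) - 27*w^2 + 51*w + 6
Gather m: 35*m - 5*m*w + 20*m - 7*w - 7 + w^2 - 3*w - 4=m*(55 - 5*w) + w^2 - 10*w - 11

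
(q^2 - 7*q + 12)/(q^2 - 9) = (q - 4)/(q + 3)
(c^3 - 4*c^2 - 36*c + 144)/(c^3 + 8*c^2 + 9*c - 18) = (c^2 - 10*c + 24)/(c^2 + 2*c - 3)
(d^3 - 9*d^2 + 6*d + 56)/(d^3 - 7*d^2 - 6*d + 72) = (d^2 - 5*d - 14)/(d^2 - 3*d - 18)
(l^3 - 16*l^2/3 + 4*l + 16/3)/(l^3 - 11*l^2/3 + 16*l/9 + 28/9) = 3*(l - 4)/(3*l - 7)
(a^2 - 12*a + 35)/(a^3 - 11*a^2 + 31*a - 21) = (a - 5)/(a^2 - 4*a + 3)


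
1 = 1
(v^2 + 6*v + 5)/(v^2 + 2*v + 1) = (v + 5)/(v + 1)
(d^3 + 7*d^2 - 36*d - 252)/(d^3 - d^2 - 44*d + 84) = (d + 6)/(d - 2)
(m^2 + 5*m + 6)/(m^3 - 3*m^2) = (m^2 + 5*m + 6)/(m^2*(m - 3))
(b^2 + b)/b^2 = (b + 1)/b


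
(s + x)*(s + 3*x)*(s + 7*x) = s^3 + 11*s^2*x + 31*s*x^2 + 21*x^3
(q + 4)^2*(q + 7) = q^3 + 15*q^2 + 72*q + 112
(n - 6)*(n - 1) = n^2 - 7*n + 6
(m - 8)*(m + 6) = m^2 - 2*m - 48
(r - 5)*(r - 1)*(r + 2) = r^3 - 4*r^2 - 7*r + 10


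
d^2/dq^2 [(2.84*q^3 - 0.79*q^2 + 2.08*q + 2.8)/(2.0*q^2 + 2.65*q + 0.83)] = (55.473*q^3 + 112.54788*q^2 + 80.062056*q + 19.791618)/(8.0*q^6 + 31.8*q^5 + 52.095*q^4 + 45.003625*q^3 + 21.619425*q^2 + 5.476755*q + 0.571787)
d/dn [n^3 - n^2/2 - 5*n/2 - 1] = 3*n^2 - n - 5/2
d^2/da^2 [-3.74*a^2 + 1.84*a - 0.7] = -7.48000000000000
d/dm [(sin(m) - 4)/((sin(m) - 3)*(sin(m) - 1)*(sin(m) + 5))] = (-2*sin(m)^3 + 11*sin(m)^2 + 8*sin(m) - 53)*cos(m)/((sin(m) - 3)^2*(sin(m) - 1)^2*(sin(m) + 5)^2)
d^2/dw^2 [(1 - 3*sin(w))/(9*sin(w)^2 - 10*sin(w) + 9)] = (243*sin(w)^5 - 54*sin(w)^4 - 1674*sin(w)^3 + 980*sin(w)^2 + 1071*sin(w) - 502)/(9*sin(w)^2 - 10*sin(w) + 9)^3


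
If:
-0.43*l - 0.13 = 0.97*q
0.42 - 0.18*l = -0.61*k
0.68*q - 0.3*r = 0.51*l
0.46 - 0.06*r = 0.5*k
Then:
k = -17.15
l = -55.77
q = 24.59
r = 150.55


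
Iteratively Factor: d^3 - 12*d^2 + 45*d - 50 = (d - 5)*(d^2 - 7*d + 10) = (d - 5)*(d - 2)*(d - 5)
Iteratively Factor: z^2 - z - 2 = (z + 1)*(z - 2)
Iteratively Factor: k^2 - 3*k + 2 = (k - 2)*(k - 1)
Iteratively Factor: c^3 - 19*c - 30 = (c - 5)*(c^2 + 5*c + 6) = (c - 5)*(c + 3)*(c + 2)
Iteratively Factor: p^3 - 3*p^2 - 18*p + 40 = (p + 4)*(p^2 - 7*p + 10) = (p - 5)*(p + 4)*(p - 2)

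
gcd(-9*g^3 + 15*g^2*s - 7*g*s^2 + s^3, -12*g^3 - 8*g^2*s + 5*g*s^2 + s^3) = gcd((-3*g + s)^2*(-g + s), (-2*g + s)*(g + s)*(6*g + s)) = 1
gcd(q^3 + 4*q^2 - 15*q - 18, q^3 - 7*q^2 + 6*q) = 1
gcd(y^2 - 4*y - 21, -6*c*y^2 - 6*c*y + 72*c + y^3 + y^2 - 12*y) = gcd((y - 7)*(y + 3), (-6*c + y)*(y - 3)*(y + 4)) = 1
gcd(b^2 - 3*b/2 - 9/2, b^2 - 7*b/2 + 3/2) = b - 3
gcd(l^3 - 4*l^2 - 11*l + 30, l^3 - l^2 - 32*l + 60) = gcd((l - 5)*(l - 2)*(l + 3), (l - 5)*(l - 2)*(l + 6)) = l^2 - 7*l + 10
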